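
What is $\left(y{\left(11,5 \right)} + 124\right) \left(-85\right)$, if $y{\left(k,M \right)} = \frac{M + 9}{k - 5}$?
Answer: $- \frac{32215}{3} \approx -10738.0$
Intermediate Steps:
$y{\left(k,M \right)} = \frac{9 + M}{-5 + k}$
$\left(y{\left(11,5 \right)} + 124\right) \left(-85\right) = \left(\frac{9 + 5}{-5 + 11} + 124\right) \left(-85\right) = \left(\frac{1}{6} \cdot 14 + 124\right) \left(-85\right) = \left(\frac{7}{3} + 124\right) \left(-85\right) = \frac{379}{3} \left(-85\right) = - \frac{32215}{3}$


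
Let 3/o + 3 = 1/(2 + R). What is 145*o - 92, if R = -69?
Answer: -47729/202 ≈ -236.28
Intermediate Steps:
o = -201/202 (o = 3/(-3 + 1/(2 - 69)) = 3/(-3 + 1/(-67)) = 3/(-3 - 1/67) = 3/(-202/67) = 3*(-67/202) = -201/202 ≈ -0.99505)
145*o - 92 = 145*(-201/202) - 92 = -29145/202 - 92 = -47729/202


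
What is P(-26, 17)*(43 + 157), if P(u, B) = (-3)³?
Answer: -5400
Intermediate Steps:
P(u, B) = -27
P(-26, 17)*(43 + 157) = -27*(43 + 157) = -27*200 = -5400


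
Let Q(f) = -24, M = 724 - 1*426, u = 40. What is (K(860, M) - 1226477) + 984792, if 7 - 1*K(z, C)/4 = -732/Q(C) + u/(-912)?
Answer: -13781393/57 ≈ -2.4178e+5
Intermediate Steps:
M = 298 (M = 724 - 426 = 298)
K(z, C) = -5348/57 (K(z, C) = 28 - 4*(-732/(-24) + 40/(-912)) = 28 - 4*(-732*(-1/24) + 40*(-1/912)) = 28 - 4*(61/2 - 5/114) = 28 - 4*1736/57 = 28 - 6944/57 = -5348/57)
(K(860, M) - 1226477) + 984792 = (-5348/57 - 1226477) + 984792 = -69914537/57 + 984792 = -13781393/57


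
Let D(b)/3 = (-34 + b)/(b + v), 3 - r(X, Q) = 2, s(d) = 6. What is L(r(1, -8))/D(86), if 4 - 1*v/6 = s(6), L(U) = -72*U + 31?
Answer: -1517/78 ≈ -19.449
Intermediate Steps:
r(X, Q) = 1 (r(X, Q) = 3 - 1*2 = 3 - 2 = 1)
L(U) = 31 - 72*U
v = -12 (v = 24 - 6*6 = 24 - 36 = -12)
D(b) = 3*(-34 + b)/(-12 + b) (D(b) = 3*((-34 + b)/(b - 12)) = 3*((-34 + b)/(-12 + b)) = 3*(-34 + b)/(-12 + b))
L(r(1, -8))/D(86) = (31 - 72*1)/((3*(-34 + 86)/(-12 + 86))) = (31 - 72)/((3*52/74)) = -41/(3*(1/74)*52) = -41/78/37 = -41*37/78 = -1517/78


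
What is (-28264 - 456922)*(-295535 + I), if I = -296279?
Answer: 287139867404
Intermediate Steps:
(-28264 - 456922)*(-295535 + I) = (-28264 - 456922)*(-295535 - 296279) = -485186*(-591814) = 287139867404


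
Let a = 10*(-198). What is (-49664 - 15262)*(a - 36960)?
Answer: 2528218440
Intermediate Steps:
a = -1980
(-49664 - 15262)*(a - 36960) = (-49664 - 15262)*(-1980 - 36960) = -64926*(-38940) = 2528218440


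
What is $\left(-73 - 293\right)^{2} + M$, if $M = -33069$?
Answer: $100887$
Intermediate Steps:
$\left(-73 - 293\right)^{2} + M = \left(-73 - 293\right)^{2} - 33069 = \left(-366\right)^{2} - 33069 = 133956 - 33069 = 100887$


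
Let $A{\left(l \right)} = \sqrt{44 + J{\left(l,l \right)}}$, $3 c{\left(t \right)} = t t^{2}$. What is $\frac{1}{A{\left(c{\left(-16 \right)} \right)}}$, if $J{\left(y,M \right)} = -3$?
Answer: $\frac{\sqrt{41}}{41} \approx 0.15617$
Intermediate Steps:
$c{\left(t \right)} = \frac{t^{3}}{3}$ ($c{\left(t \right)} = \frac{t t^{2}}{3} = \frac{t^{3}}{3}$)
$A{\left(l \right)} = \sqrt{41}$ ($A{\left(l \right)} = \sqrt{44 - 3} = \sqrt{41}$)
$\frac{1}{A{\left(c{\left(-16 \right)} \right)}} = \frac{1}{\sqrt{41}} = \frac{\sqrt{41}}{41}$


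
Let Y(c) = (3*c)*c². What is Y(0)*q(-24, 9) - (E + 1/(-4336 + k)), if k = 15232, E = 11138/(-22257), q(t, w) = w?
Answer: 40445797/80837424 ≈ 0.50033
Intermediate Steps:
Y(c) = 3*c³
E = -11138/22257 (E = 11138*(-1/22257) = -11138/22257 ≈ -0.50043)
Y(0)*q(-24, 9) - (E + 1/(-4336 + k)) = (3*0³)*9 - (-11138/22257 + 1/(-4336 + 15232)) = (3*0)*9 - (-11138/22257 + 1/10896) = 0*9 - (-11138/22257 + 1/10896) = 0 - 1*(-40445797/80837424) = 0 + 40445797/80837424 = 40445797/80837424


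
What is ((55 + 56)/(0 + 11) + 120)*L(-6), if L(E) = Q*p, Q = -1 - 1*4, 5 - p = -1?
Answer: -42930/11 ≈ -3902.7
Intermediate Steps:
p = 6 (p = 5 - 1*(-1) = 5 + 1 = 6)
Q = -5 (Q = -1 - 4 = -5)
L(E) = -30 (L(E) = -5*6 = -30)
((55 + 56)/(0 + 11) + 120)*L(-6) = ((55 + 56)/(0 + 11) + 120)*(-30) = (111/11 + 120)*(-30) = (1431/11)*(-30) = -42930/11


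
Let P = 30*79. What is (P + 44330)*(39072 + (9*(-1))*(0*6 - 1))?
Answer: 1825082700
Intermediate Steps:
P = 2370
(P + 44330)*(39072 + (9*(-1))*(0*6 - 1)) = (2370 + 44330)*(39072 + (9*(-1))*(0*6 - 1)) = 46700*(39072 - 9*(0 - 1)) = 46700*(39072 - 9*(-1)) = 46700*(39072 + 9) = 46700*39081 = 1825082700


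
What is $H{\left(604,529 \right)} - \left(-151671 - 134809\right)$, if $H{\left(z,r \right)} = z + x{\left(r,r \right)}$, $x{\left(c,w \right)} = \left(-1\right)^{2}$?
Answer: $287085$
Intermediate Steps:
$x{\left(c,w \right)} = 1$
$H{\left(z,r \right)} = 1 + z$ ($H{\left(z,r \right)} = z + 1 = 1 + z$)
$H{\left(604,529 \right)} - \left(-151671 - 134809\right) = \left(1 + 604\right) - \left(-151671 - 134809\right) = 605 - \left(-151671 - 134809\right) = 605 - -286480 = 605 + 286480 = 287085$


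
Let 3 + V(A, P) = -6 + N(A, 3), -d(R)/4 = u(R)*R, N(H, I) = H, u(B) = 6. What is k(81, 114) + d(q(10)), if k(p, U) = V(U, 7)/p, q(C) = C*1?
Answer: -6445/27 ≈ -238.70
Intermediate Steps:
q(C) = C
d(R) = -24*R
V(A, P) = -9 + A (V(A, P) = -3 + (-6 + A) = -9 + A)
k(p, U) = (-9 + U)/p
k(81, 114) + d(q(10)) = (-9 + 114)/81 - 24*10 = (1/81)*105 - 240 = 35/27 - 240 = -6445/27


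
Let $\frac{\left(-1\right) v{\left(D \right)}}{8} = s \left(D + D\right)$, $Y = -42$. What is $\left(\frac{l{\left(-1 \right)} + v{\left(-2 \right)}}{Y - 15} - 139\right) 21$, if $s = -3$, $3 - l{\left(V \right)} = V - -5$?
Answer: $- \frac{54782}{19} \approx -2883.3$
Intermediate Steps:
$l{\left(V \right)} = -2 - V$ ($l{\left(V \right)} = 3 - \left(V - -5\right) = 3 - \left(V + 5\right) = 3 - \left(5 + V\right) = -2 - V$)
$v{\left(D \right)} = 48 D$ ($v{\left(D \right)} = - 8 \left(- 3 \left(D + D\right)\right) = - 8 \left(- 3 \cdot 2 D\right) = - 8 \left(- 6 D\right) = 48 D$)
$\left(\frac{l{\left(-1 \right)} + v{\left(-2 \right)}}{Y - 15} - 139\right) 21 = \left(\frac{\left(-2 - -1\right) + 48 \left(-2\right)}{-42 - 15} - 139\right) 21 = \left(\frac{\left(-2 + 1\right) - 96}{-57} - 139\right) 21 = \left(\left(-1 - 96\right) \left(- \frac{1}{57}\right) - 139\right) 21 = \left(\left(-97\right) \left(- \frac{1}{57}\right) - 139\right) 21 = \left(\frac{97}{57} - 139\right) 21 = \left(- \frac{7826}{57}\right) 21 = - \frac{54782}{19}$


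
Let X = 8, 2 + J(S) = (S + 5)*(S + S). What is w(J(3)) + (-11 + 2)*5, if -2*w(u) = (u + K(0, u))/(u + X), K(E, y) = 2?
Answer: -409/9 ≈ -45.444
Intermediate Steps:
J(S) = -2 + 2*S*(5 + S) (J(S) = -2 + (S + 5)*(S + S) = -2 + (5 + S)*(2*S) = -2 + 2*S*(5 + S))
w(u) = -(2 + u)/(2*(8 + u)) (w(u) = -(u + 2)/(2*(u + 8)) = -(2 + u)/(2*(8 + u)))
w(J(3)) + (-11 + 2)*5 = (-2 - (-2 + 2*3² + 10*3))/(2*(8 + (-2 + 2*3² + 10*3))) + (-11 + 2)*5 = (-2 - (-2 + 2*9 + 30))/(2*(8 + (-2 + 2*9 + 30))) - 9*5 = (-2 - (-2 + 18 + 30))/(2*(8 + (-2 + 18 + 30))) - 45 = (-2 - 1*46)/(2*(8 + 46)) - 45 = (½)*(-2 - 46)/54 - 45 = (½)*(1/54)*(-48) - 45 = -4/9 - 45 = -409/9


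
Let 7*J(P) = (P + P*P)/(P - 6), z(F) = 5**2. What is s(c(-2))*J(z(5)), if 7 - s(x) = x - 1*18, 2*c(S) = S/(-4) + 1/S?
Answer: 16250/133 ≈ 122.18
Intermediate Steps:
z(F) = 25
J(P) = (P + P**2)/(7*(-6 + P)) (J(P) = ((P + P*P)/(P - 6))/7 = ((P + P**2)/(-6 + P))/7 = (P + P**2)/(7*(-6 + P)))
c(S) = 1/(2*S) - S/8 (c(S) = (S/(-4) + 1/S)/2 = (S*(-1/4) + 1/S)/2 = (-S/4 + 1/S)/2 = (1/S - S/4)/2 = 1/(2*S) - S/8)
s(x) = 25 - x (s(x) = 7 - (x - 1*18) = 7 - (x - 18) = 7 - (-18 + x) = 7 + (18 - x) = 25 - x)
s(c(-2))*J(z(5)) = (25 - (4 - 1*(-2)**2)/(8*(-2)))*((1/7)*25*(1 + 25)/(-6 + 25)) = (25 - (-1)*(4 - 1*4)/(8*2))*((1/7)*25*26/19) = (25 - (-1)*(4 - 4)/(8*2))*((1/7)*25*(1/19)*26) = (25 - (-1)*0/(8*2))*(650/133) = (25 - 1*0)*(650/133) = (25 + 0)*(650/133) = 25*(650/133) = 16250/133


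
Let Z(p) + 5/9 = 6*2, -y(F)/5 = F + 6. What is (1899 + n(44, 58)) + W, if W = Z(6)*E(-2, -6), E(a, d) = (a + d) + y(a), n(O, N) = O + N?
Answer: 15125/9 ≈ 1680.6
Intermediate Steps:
y(F) = -30 - 5*F (y(F) = -5*(F + 6) = -5*(6 + F) = -30 - 5*F)
n(O, N) = N + O
E(a, d) = -30 + d - 4*a (E(a, d) = (a + d) + (-30 - 5*a) = -30 + d - 4*a)
Z(p) = 103/9 (Z(p) = -5/9 + 6*2 = -5/9 + 12 = 103/9)
W = -2884/9 (W = 103*(-30 - 6 - 4*(-2))/9 = 103*(-30 - 6 + 8)/9 = (103/9)*(-28) = -2884/9 ≈ -320.44)
(1899 + n(44, 58)) + W = (1899 + (58 + 44)) - 2884/9 = (1899 + 102) - 2884/9 = 2001 - 2884/9 = 15125/9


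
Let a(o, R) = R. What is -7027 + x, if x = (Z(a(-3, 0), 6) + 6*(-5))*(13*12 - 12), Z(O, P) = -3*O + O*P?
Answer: -11347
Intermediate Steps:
x = -4320 (x = (0*(-3 + 6) + 6*(-5))*(13*12 - 12) = (0*3 - 30)*(156 - 12) = (0 - 30)*144 = -30*144 = -4320)
-7027 + x = -7027 - 4320 = -11347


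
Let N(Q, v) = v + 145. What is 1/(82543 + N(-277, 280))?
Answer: 1/82968 ≈ 1.2053e-5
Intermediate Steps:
N(Q, v) = 145 + v
1/(82543 + N(-277, 280)) = 1/(82543 + (145 + 280)) = 1/(82543 + 425) = 1/82968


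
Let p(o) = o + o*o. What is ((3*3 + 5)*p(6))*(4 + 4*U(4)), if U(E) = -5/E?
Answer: -588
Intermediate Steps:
p(o) = o + o²
((3*3 + 5)*p(6))*(4 + 4*U(4)) = ((3*3 + 5)*(6*(1 + 6)))*(4 + 4*(-5/4)) = ((9 + 5)*(6*7))*(4 + 4*(-5*¼)) = (14*42)*(4 + 4*(-5/4)) = 588*(4 - 5) = 588*(-1) = -588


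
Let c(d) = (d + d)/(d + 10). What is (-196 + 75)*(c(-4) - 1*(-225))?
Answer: -81191/3 ≈ -27064.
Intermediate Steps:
c(d) = 2*d/(10 + d) (c(d) = (2*d)/(10 + d) = 2*d/(10 + d))
(-196 + 75)*(c(-4) - 1*(-225)) = (-196 + 75)*(2*(-4)/(10 - 4) - 1*(-225)) = -121*(2*(-4)/6 + 225) = -121*(2*(-4)*(⅙) + 225) = -121*(-4/3 + 225) = -121*671/3 = -81191/3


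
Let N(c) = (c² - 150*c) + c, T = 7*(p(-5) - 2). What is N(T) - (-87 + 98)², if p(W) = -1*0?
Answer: 2161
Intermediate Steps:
p(W) = 0
T = -14 (T = 7*(0 - 2) = 7*(-2) = -14)
N(c) = c² - 149*c
N(T) - (-87 + 98)² = -14*(-149 - 14) - (-87 + 98)² = -14*(-163) - 1*11² = 2282 - 1*121 = 2282 - 121 = 2161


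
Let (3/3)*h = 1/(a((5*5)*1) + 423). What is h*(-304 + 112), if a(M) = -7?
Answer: -6/13 ≈ -0.46154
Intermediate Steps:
h = 1/416 (h = 1/(-7 + 423) = 1/416 ≈ 0.0024038)
h*(-304 + 112) = (-304 + 112)/416 = (1/416)*(-192) = -6/13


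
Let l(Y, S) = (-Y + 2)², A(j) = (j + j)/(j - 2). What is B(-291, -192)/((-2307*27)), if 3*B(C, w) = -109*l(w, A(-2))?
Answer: 4102324/186867 ≈ 21.953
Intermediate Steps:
A(j) = 2*j/(-2 + j) (A(j) = (2*j)/(-2 + j) = 2*j/(-2 + j))
l(Y, S) = (2 - Y)²
B(C, w) = -109*(-2 + w)²/3 (B(C, w) = (-109*(-2 + w)²)/3 = -109*(-2 + w)²/3)
B(-291, -192)/((-2307*27)) = (-109*(-2 - 192)²/3)/((-2307*27)) = -109/3*(-194)²/(-62289) = -109/3*37636*(-1/62289) = -4102324/3*(-1/62289) = 4102324/186867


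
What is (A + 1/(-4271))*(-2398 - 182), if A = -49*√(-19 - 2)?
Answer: 2580/4271 + 126420*I*√21 ≈ 0.60407 + 5.7933e+5*I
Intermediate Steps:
A = -49*I*√21 ≈ -224.55*I
(A + 1/(-4271))*(-2398 - 182) = (-49*I*√21 + 1/(-4271))*(-2398 - 182) = (-49*I*√21 - 1/4271)*(-2580) = (-1/4271 - 49*I*√21)*(-2580) = 2580/4271 + 126420*I*√21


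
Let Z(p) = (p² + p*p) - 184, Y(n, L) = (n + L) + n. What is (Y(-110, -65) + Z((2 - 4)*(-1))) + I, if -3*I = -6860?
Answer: 5477/3 ≈ 1825.7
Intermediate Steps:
I = 6860/3 (I = -⅓*(-6860) = 6860/3 ≈ 2286.7)
Y(n, L) = L + 2*n (Y(n, L) = (L + n) + n = L + 2*n)
Z(p) = -184 + 2*p² (Z(p) = (p² + p²) - 184 = 2*p² - 184 = -184 + 2*p²)
(Y(-110, -65) + Z((2 - 4)*(-1))) + I = ((-65 + 2*(-110)) + (-184 + 2*((2 - 4)*(-1))²)) + 6860/3 = ((-65 - 220) + (-184 + 2*(-2*(-1))²)) + 6860/3 = (-285 + (-184 + 2*2²)) + 6860/3 = (-285 + (-184 + 2*4)) + 6860/3 = (-285 + (-184 + 8)) + 6860/3 = (-285 - 176) + 6860/3 = -461 + 6860/3 = 5477/3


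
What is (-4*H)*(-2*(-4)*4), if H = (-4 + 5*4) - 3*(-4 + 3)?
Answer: -2432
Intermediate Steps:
H = 19 (H = (-4 + 20) - (-3) = 16 - 3*(-1) = 16 + 3 = 19)
(-4*H)*(-2*(-4)*4) = (-4*19)*(-2*(-4)*4) = -608*4 = -76*32 = -2432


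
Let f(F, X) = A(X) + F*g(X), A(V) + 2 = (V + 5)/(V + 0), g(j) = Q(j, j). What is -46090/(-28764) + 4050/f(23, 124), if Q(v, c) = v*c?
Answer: 339265783295/210227605002 ≈ 1.6138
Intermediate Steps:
Q(v, c) = c*v
g(j) = j² (g(j) = j*j = j²)
A(V) = -2 + (5 + V)/V (A(V) = -2 + (V + 5)/(V + 0) = -2 + (5 + V)/V)
f(F, X) = F*X² + (5 - X)/X (f(F, X) = (5 - X)/X + F*X² = F*X² + (5 - X)/X)
-46090/(-28764) + 4050/f(23, 124) = -46090/(-28764) + 4050/(((5 - 1*124 + 23*124³)/124)) = -46090*(-1/28764) + 4050/(((5 - 124 + 23*1906624)/124)) = 23045/14382 + 4050/(((5 - 124 + 43852352)/124)) = 23045/14382 + 4050/(((1/124)*43852233)) = 23045/14382 + 4050/(43852233/124) = 23045/14382 + 4050*(124/43852233) = 23045/14382 + 167400/14617411 = 339265783295/210227605002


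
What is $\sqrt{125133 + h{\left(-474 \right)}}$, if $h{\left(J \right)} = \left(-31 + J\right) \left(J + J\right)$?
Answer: $3 \sqrt{67097} \approx 777.09$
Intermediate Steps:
$h{\left(J \right)} = 2 J \left(-31 + J\right)$ ($h{\left(J \right)} = \left(-31 + J\right) 2 J = 2 J \left(-31 + J\right)$)
$\sqrt{125133 + h{\left(-474 \right)}} = \sqrt{125133 + 2 \left(-474\right) \left(-31 - 474\right)} = \sqrt{125133 + 2 \left(-474\right) \left(-505\right)} = \sqrt{125133 + 478740} = \sqrt{603873} = 3 \sqrt{67097}$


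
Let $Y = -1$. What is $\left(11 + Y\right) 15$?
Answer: $150$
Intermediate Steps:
$\left(11 + Y\right) 15 = \left(11 - 1\right) 15 = 10 \cdot 15 = 150$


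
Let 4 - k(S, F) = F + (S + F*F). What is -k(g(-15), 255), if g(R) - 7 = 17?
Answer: 65300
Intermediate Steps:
g(R) = 24 (g(R) = 7 + 17 = 24)
k(S, F) = 4 - F - S - F**2 (k(S, F) = 4 - (F + (S + F*F)) = 4 - (F + (S + F**2)) = 4 - (F + S + F**2) = 4 + (-F - S - F**2) = 4 - F - S - F**2)
-k(g(-15), 255) = -(4 - 1*255 - 1*24 - 1*255**2) = -(4 - 255 - 24 - 1*65025) = -(4 - 255 - 24 - 65025) = -1*(-65300) = 65300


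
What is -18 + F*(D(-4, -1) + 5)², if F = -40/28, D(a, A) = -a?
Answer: -936/7 ≈ -133.71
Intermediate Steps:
F = -10/7 (F = -40*1/28 = -10/7 ≈ -1.4286)
-18 + F*(D(-4, -1) + 5)² = -18 - 10*(-1*(-4) + 5)²/7 = -18 - 10*(4 + 5)²/7 = -18 - 10/7*9² = -18 - 10/7*81 = -18 - 810/7 = -936/7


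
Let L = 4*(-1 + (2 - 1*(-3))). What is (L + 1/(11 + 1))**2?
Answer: 37249/144 ≈ 258.67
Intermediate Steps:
L = 16 (L = 4*(-1 + (2 + 3)) = 4*(-1 + 5) = 4*4 = 16)
(L + 1/(11 + 1))**2 = (16 + 1/(11 + 1))**2 = (16 + 1/12)**2 = (193/12)**2 = 37249/144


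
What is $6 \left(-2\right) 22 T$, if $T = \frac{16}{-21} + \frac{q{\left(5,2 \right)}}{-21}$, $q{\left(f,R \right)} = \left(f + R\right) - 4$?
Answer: $\frac{1672}{7} \approx 238.86$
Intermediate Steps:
$q{\left(f,R \right)} = -4 + R + f$ ($q{\left(f,R \right)} = \left(R + f\right) - 4 = -4 + R + f$)
$T = - \frac{19}{21}$ ($T = \frac{16}{-21} + \frac{-4 + 2 + 5}{-21} = 16 \left(- \frac{1}{21}\right) + 3 \left(- \frac{1}{21}\right) = - \frac{16}{21} - \frac{1}{7} = - \frac{19}{21} \approx -0.90476$)
$6 \left(-2\right) 22 T = 6 \left(-2\right) 22 \left(- \frac{19}{21}\right) = \left(-12\right) 22 \left(- \frac{19}{21}\right) = \left(-264\right) \left(- \frac{19}{21}\right) = \frac{1672}{7}$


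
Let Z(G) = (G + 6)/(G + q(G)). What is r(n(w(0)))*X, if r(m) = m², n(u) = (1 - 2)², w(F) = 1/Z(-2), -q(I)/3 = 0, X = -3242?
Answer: -3242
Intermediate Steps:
q(I) = 0 (q(I) = -3*0 = 0)
Z(G) = (6 + G)/G (Z(G) = (G + 6)/(G + 0) = (6 + G)/G)
w(F) = -½ (w(F) = 1/((6 - 2)/(-2)) = 1/(-½*4) = 1/(-2) = -½)
n(u) = 1 (n(u) = (-1)² = 1)
r(n(w(0)))*X = 1²*(-3242) = 1*(-3242) = -3242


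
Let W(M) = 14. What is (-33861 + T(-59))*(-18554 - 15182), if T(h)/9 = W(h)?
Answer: 1138083960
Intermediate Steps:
T(h) = 126 (T(h) = 9*14 = 126)
(-33861 + T(-59))*(-18554 - 15182) = (-33861 + 126)*(-18554 - 15182) = -33735*(-33736) = 1138083960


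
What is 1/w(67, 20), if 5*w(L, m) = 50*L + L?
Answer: 5/3417 ≈ 0.0014633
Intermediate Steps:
w(L, m) = 51*L/5 (w(L, m) = (50*L + L)/5 = (51*L)/5 = 51*L/5)
1/w(67, 20) = 1/((51/5)*67) = 1/(3417/5) = 5/3417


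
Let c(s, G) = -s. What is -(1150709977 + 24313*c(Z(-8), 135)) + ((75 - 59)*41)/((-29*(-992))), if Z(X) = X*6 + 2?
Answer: -2070987418209/1798 ≈ -1.1518e+9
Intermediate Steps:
Z(X) = 2 + 6*X (Z(X) = 6*X + 2 = 2 + 6*X)
-(1150709977 + 24313*c(Z(-8), 135)) + ((75 - 59)*41)/((-29*(-992))) = -(1150709977 - 24313*(2 + 6*(-8))) + ((75 - 59)*41)/((-29*(-992))) = -(1150709977 - 24313*(2 - 48)) + (16*41)/28768 = -24313/(1/(-1*(-46) + 47329)) + 656*(1/28768) = -24313/(1/(46 + 47329)) + 41/1798 = -24313/(1/47375) + 41/1798 = -24313/1/47375 + 41/1798 = -24313*47375 + 41/1798 = -1151828375 + 41/1798 = -2070987418209/1798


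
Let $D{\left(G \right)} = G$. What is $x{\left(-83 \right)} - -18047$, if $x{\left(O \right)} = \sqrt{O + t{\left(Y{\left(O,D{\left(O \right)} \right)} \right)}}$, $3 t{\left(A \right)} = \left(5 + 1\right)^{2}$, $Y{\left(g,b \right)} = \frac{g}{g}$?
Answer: $18047 + i \sqrt{71} \approx 18047.0 + 8.4261 i$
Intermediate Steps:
$Y{\left(g,b \right)} = 1$
$t{\left(A \right)} = 12$ ($t{\left(A \right)} = \frac{\left(5 + 1\right)^{2}}{3} = \frac{6^{2}}{3} = \frac{1}{3} \cdot 36 = 12$)
$x{\left(O \right)} = \sqrt{12 + O}$ ($x{\left(O \right)} = \sqrt{O + 12} = \sqrt{12 + O}$)
$x{\left(-83 \right)} - -18047 = \sqrt{12 - 83} - -18047 = \sqrt{-71} + 18047 = i \sqrt{71} + 18047 = 18047 + i \sqrt{71}$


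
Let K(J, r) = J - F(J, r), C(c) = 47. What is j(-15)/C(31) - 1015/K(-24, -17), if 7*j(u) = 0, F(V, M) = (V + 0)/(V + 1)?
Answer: 23345/576 ≈ 40.530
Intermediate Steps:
F(V, M) = V/(1 + V)
j(u) = 0 (j(u) = (1/7)*0 = 0)
K(J, r) = J - J/(1 + J)
j(-15)/C(31) - 1015/K(-24, -17) = 0/47 - 1015/((-24)**2/(1 - 24)) = 0*(1/47) - 1015/(576/(-23)) = 0 - 1015/(576*(-1/23)) = 0 - 1015/(-576/23) = 0 - 1015*(-23/576) = 0 + 23345/576 = 23345/576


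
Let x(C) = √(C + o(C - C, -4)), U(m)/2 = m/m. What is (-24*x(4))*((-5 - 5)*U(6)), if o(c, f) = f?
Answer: 0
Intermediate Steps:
U(m) = 2 (U(m) = 2*(m/m) = 2*1 = 2)
x(C) = √(-4 + C) (x(C) = √(C - 4) = √(-4 + C))
(-24*x(4))*((-5 - 5)*U(6)) = (-24*√(-4 + 4))*((-5 - 5)*2) = (-24*√0)*(-10*2) = -24*0*(-20) = 0*(-20) = 0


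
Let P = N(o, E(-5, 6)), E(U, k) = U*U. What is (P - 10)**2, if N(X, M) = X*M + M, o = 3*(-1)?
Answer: 3600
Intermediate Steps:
o = -3
E(U, k) = U**2
N(X, M) = M + M*X (N(X, M) = M*X + M = M + M*X)
P = -50 (P = (-5)**2*(1 - 3) = 25*(-2) = -50)
(P - 10)**2 = (-50 - 10)**2 = (-60)**2 = 3600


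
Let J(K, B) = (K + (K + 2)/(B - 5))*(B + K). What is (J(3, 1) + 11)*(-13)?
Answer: -234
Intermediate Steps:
J(K, B) = (B + K)*(K + (2 + K)/(-5 + B)) (J(K, B) = (K + (2 + K)/(-5 + B))*(B + K) = (B + K)*(K + (2 + K)/(-5 + B)))
(J(3, 1) + 11)*(-13) = ((-4*3² + 2*1 + 2*3 + 1*3² + 3*1² - 4*1*3)/(-5 + 1) + 11)*(-13) = ((-4*9 + 2 + 6 + 1*9 + 3*1 - 12)/(-4) + 11)*(-13) = (-(-36 + 2 + 6 + 9 + 3 - 12)/4 + 11)*(-13) = (-¼*(-28) + 11)*(-13) = (7 + 11)*(-13) = 18*(-13) = -234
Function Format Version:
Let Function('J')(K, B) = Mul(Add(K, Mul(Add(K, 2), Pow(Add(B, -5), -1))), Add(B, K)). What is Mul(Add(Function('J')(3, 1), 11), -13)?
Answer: -234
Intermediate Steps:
Function('J')(K, B) = Mul(Add(B, K), Add(K, Mul(Pow(Add(-5, B), -1), Add(2, K)))) (Function('J')(K, B) = Mul(Add(K, Mul(Add(2, K), Pow(Add(-5, B), -1))), Add(B, K)) = Mul(Add(K, Mul(Pow(Add(-5, B), -1), Add(2, K))), Add(B, K)) = Mul(Add(B, K), Add(K, Mul(Pow(Add(-5, B), -1), Add(2, K)))))
Mul(Add(Function('J')(3, 1), 11), -13) = Mul(Add(Mul(Pow(Add(-5, 1), -1), Add(Mul(-4, Pow(3, 2)), Mul(2, 1), Mul(2, 3), Mul(1, Pow(3, 2)), Mul(3, Pow(1, 2)), Mul(-4, 1, 3))), 11), -13) = Mul(Add(Mul(Pow(-4, -1), Add(Mul(-4, 9), 2, 6, Mul(1, 9), Mul(3, 1), -12)), 11), -13) = Mul(Add(Mul(Rational(-1, 4), Add(-36, 2, 6, 9, 3, -12)), 11), -13) = Mul(Add(Mul(Rational(-1, 4), -28), 11), -13) = Mul(Add(7, 11), -13) = Mul(18, -13) = -234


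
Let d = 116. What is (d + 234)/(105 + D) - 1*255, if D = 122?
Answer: -57535/227 ≈ -253.46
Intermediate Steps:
(d + 234)/(105 + D) - 1*255 = (116 + 234)/(105 + 122) - 1*255 = 350/227 - 255 = -57535/227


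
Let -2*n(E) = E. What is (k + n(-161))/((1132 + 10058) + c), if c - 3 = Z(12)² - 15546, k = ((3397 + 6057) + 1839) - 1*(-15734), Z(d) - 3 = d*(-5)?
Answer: -54215/2208 ≈ -24.554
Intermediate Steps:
Z(d) = 3 - 5*d (Z(d) = 3 + d*(-5) = 3 - 5*d)
n(E) = -E/2
k = 27027 (k = (9454 + 1839) + 15734 = 11293 + 15734 = 27027)
c = -12294 (c = 3 + ((3 - 5*12)² - 15546) = 3 + ((3 - 60)² - 15546) = 3 + ((-57)² - 15546) = 3 + (3249 - 15546) = 3 - 12297 = -12294)
(k + n(-161))/((1132 + 10058) + c) = (27027 - ½*(-161))/((1132 + 10058) - 12294) = (27027 + 161/2)/(11190 - 12294) = (54215/2)/(-1104) = (54215/2)*(-1/1104) = -54215/2208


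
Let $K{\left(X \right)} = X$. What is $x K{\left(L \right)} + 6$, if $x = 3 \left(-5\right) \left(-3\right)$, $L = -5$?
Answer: $-219$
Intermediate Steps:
$x = 45$ ($x = \left(-15\right) \left(-3\right) = 45$)
$x K{\left(L \right)} + 6 = 45 \left(-5\right) + 6 = -225 + 6 = -219$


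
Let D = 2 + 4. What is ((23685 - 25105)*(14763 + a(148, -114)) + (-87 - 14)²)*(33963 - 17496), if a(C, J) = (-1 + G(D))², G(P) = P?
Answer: -345621894453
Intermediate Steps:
D = 6
a(C, J) = 25 (a(C, J) = (-1 + 6)² = 5² = 25)
((23685 - 25105)*(14763 + a(148, -114)) + (-87 - 14)²)*(33963 - 17496) = ((23685 - 25105)*(14763 + 25) + (-87 - 14)²)*(33963 - 17496) = (-1420*14788 + (-101)²)*16467 = (-20998960 + 10201)*16467 = -20988759*16467 = -345621894453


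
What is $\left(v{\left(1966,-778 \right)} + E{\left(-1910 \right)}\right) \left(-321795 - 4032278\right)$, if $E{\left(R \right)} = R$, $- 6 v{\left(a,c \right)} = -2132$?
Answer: $\frac{20307396472}{3} \approx 6.7691 \cdot 10^{9}$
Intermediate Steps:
$v{\left(a,c \right)} = \frac{1066}{3}$ ($v{\left(a,c \right)} = \left(- \frac{1}{6}\right) \left(-2132\right) = \frac{1066}{3}$)
$\left(v{\left(1966,-778 \right)} + E{\left(-1910 \right)}\right) \left(-321795 - 4032278\right) = \left(\frac{1066}{3} - 1910\right) \left(-321795 - 4032278\right) = \left(- \frac{4664}{3}\right) \left(-4354073\right) = \frac{20307396472}{3}$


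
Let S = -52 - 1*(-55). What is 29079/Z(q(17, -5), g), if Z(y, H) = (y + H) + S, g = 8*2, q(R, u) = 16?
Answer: 29079/35 ≈ 830.83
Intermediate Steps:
S = 3 (S = -52 + 55 = 3)
g = 16
Z(y, H) = 3 + H + y (Z(y, H) = (y + H) + 3 = (H + y) + 3 = 3 + H + y)
29079/Z(q(17, -5), g) = 29079/(3 + 16 + 16) = 29079/35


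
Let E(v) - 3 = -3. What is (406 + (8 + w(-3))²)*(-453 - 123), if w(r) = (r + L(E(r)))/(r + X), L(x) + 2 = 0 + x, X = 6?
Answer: -256960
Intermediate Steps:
E(v) = 0 (E(v) = 3 - 3 = 0)
L(x) = -2 + x (L(x) = -2 + (0 + x) = -2 + x)
w(r) = (-2 + r)/(6 + r) (w(r) = (r + (-2 + 0))/(r + 6) = (r - 2)/(6 + r) = (-2 + r)/(6 + r))
(406 + (8 + w(-3))²)*(-453 - 123) = (406 + (8 + (-2 - 3)/(6 - 3))²)*(-453 - 123) = (406 + (8 - 5/3)²)*(-576) = (406 + (19/3)²)*(-576) = (406 + 361/9)*(-576) = (4015/9)*(-576) = -256960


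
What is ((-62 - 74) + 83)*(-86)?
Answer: 4558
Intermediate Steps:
((-62 - 74) + 83)*(-86) = (-136 + 83)*(-86) = -53*(-86) = 4558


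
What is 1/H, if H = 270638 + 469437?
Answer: 1/740075 ≈ 1.3512e-6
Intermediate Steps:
H = 740075
1/H = 1/740075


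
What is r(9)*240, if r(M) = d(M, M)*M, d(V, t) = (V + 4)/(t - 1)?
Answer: 3510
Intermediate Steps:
d(V, t) = (4 + V)/(-1 + t)
r(M) = M*(4 + M)/(-1 + M) (r(M) = ((4 + M)/(-1 + M))*M = M*(4 + M)/(-1 + M))
r(9)*240 = (9*(4 + 9)/(-1 + 9))*240 = (9*13/8)*240 = (9*(1/8)*13)*240 = (117/8)*240 = 3510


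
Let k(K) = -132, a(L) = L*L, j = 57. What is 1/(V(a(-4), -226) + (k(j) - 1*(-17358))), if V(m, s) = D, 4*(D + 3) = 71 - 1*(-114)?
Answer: 4/69077 ≈ 5.7906e-5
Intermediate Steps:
a(L) = L**2
D = 173/4 (D = -3 + (71 - 1*(-114))/4 = -3 + (71 + 114)/4 = -3 + (1/4)*185 = -3 + 185/4 = 173/4 ≈ 43.250)
V(m, s) = 173/4
1/(V(a(-4), -226) + (k(j) - 1*(-17358))) = 1/(173/4 + (-132 - 1*(-17358))) = 1/(173/4 + (-132 + 17358)) = 1/(173/4 + 17226) = 1/(69077/4) = 4/69077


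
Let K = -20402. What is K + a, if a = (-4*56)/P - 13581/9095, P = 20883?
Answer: -3875255565073/189930885 ≈ -20404.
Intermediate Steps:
a = -285649303/189930885 (a = -4*56/20883 - 13581/9095 = -224*1/20883 - 13581*1/9095 = -224/20883 - 13581/9095 = -285649303/189930885 ≈ -1.5040)
K + a = -20402 - 285649303/189930885 = -3875255565073/189930885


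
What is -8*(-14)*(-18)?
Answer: -2016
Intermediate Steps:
-8*(-14)*(-18) = 112*(-18) = -2016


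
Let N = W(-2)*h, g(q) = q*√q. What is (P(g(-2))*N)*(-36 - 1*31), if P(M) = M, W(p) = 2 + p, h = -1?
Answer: 0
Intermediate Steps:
g(q) = q^(3/2)
N = 0 (N = (2 - 2)*(-1) = 0*(-1) = 0)
(P(g(-2))*N)*(-36 - 1*31) = ((-2)^(3/2)*0)*(-36 - 1*31) = (-2*I*√2*0)*(-36 - 31) = 0*(-67) = 0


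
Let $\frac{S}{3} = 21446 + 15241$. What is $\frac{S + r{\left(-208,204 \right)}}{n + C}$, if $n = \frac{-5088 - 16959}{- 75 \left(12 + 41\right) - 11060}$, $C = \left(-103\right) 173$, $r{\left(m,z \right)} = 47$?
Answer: $- \frac{827736890}{133943309} \approx -6.1798$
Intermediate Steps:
$S = 110061$ ($S = 3 \left(21446 + 15241\right) = 3 \cdot 36687 = 110061$)
$C = -17819$
$n = \frac{22047}{15035}$ ($n = - \frac{22047}{\left(-75\right) 53 - 11060} = - \frac{22047}{-3975 - 11060} = - \frac{22047}{-15035} = \left(-22047\right) \left(- \frac{1}{15035}\right) = \frac{22047}{15035} \approx 1.4664$)
$\frac{S + r{\left(-208,204 \right)}}{n + C} = \frac{110061 + 47}{\frac{22047}{15035} - 17819} = \frac{110108}{- \frac{267886618}{15035}} = 110108 \left(- \frac{15035}{267886618}\right) = - \frac{827736890}{133943309}$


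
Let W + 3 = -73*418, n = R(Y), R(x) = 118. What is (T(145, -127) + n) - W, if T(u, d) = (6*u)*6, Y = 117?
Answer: 35855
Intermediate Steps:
T(u, d) = 36*u
n = 118
W = -30517 (W = -3 - 73*418 = -3 - 30514 = -30517)
(T(145, -127) + n) - W = (36*145 + 118) - 1*(-30517) = (5220 + 118) + 30517 = 5338 + 30517 = 35855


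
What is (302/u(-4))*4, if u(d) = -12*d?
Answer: 151/6 ≈ 25.167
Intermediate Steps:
(302/u(-4))*4 = (302/((-12*(-4))))*4 = (302/48)*4 = (302*(1/48))*4 = (151/24)*4 = 151/6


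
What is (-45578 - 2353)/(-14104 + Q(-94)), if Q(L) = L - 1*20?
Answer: 47931/14218 ≈ 3.3711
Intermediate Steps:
Q(L) = -20 + L (Q(L) = L - 20 = -20 + L)
(-45578 - 2353)/(-14104 + Q(-94)) = (-45578 - 2353)/(-14104 + (-20 - 94)) = -47931/(-14104 - 114) = -47931/(-14218) = -47931*(-1/14218) = 47931/14218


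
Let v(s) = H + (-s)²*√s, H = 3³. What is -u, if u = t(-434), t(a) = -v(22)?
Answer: 27 + 484*√22 ≈ 2297.2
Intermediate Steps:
H = 27
v(s) = 27 + s^(5/2) (v(s) = 27 + (-s)²*√s = 27 + s²*√s = 27 + s^(5/2))
t(a) = -27 - 484*√22 (t(a) = -(27 + 22^(5/2)) = -(27 + 484*√22) = -27 - 484*√22)
u = -27 - 484*√22 ≈ -2297.2
-u = -(-27 - 484*√22) = 27 + 484*√22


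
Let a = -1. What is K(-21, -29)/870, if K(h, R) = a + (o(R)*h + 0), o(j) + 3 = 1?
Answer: 41/870 ≈ 0.047126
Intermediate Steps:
o(j) = -2 (o(j) = -3 + 1 = -2)
K(h, R) = -1 - 2*h (K(h, R) = -1 + (-2*h + 0) = -1 - 2*h)
K(-21, -29)/870 = (-1 - 2*(-21))/870 = (-1 + 42)*(1/870) = 41*(1/870) = 41/870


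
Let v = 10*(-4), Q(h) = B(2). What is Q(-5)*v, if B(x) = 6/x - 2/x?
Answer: -80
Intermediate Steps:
B(x) = 4/x
Q(h) = 2 (Q(h) = 4/2 = 4*(½) = 2)
v = -40
Q(-5)*v = 2*(-40) = -80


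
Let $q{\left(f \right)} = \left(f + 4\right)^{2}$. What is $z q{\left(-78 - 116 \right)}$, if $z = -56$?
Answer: $-2021600$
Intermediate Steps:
$q{\left(f \right)} = \left(4 + f\right)^{2}$
$z q{\left(-78 - 116 \right)} = - 56 \left(4 - 194\right)^{2} = - 56 \left(-190\right)^{2} = \left(-56\right) 36100 = -2021600$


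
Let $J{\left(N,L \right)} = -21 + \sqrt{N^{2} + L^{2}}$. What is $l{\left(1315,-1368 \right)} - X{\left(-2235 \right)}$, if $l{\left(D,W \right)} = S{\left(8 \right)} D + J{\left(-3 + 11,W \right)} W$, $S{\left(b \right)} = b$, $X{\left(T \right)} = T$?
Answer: $41483 - 10944 \sqrt{29242} \approx -1.83 \cdot 10^{6}$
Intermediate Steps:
$J{\left(N,L \right)} = -21 + \sqrt{L^{2} + N^{2}}$
$l{\left(D,W \right)} = 8 D + W \left(-21 + \sqrt{64 + W^{2}}\right)$ ($l{\left(D,W \right)} = 8 D + \left(-21 + \sqrt{W^{2} + \left(-3 + 11\right)^{2}}\right) W = 8 D + \left(-21 + \sqrt{W^{2} + 8^{2}}\right) W = 8 D + \left(-21 + \sqrt{W^{2} + 64}\right) W = 8 D + \left(-21 + \sqrt{64 + W^{2}}\right) W = 8 D + W \left(-21 + \sqrt{64 + W^{2}}\right)$)
$l{\left(1315,-1368 \right)} - X{\left(-2235 \right)} = \left(8 \cdot 1315 - 1368 \left(-21 + \sqrt{64 + \left(-1368\right)^{2}}\right)\right) - -2235 = \left(10520 - 1368 \left(-21 + \sqrt{64 + 1871424}\right)\right) + 2235 = \left(10520 - 1368 \left(-21 + \sqrt{1871488}\right)\right) + 2235 = \left(10520 - 1368 \left(-21 + 8 \sqrt{29242}\right)\right) + 2235 = \left(10520 + \left(28728 - 10944 \sqrt{29242}\right)\right) + 2235 = \left(39248 - 10944 \sqrt{29242}\right) + 2235 = 41483 - 10944 \sqrt{29242}$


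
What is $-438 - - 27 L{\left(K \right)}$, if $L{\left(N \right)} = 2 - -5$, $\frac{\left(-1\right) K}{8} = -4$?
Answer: $-249$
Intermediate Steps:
$K = 32$ ($K = \left(-8\right) \left(-4\right) = 32$)
$L{\left(N \right)} = 7$ ($L{\left(N \right)} = 2 + 5 = 7$)
$-438 - - 27 L{\left(K \right)} = -438 - \left(-27\right) 7 = -438 - -189 = -438 + 189 = -249$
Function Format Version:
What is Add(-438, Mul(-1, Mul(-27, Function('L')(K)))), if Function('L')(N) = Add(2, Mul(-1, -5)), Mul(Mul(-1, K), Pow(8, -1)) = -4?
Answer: -249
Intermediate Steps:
K = 32 (K = Mul(-8, -4) = 32)
Function('L')(N) = 7 (Function('L')(N) = Add(2, 5) = 7)
Add(-438, Mul(-1, Mul(-27, Function('L')(K)))) = Add(-438, Mul(-1, Mul(-27, 7))) = Add(-438, Mul(-1, -189)) = Add(-438, 189) = -249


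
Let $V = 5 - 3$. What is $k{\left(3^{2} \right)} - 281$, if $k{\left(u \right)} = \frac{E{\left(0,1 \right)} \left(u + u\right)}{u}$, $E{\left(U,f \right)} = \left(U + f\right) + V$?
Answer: $-275$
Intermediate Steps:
$V = 2$
$E{\left(U,f \right)} = 2 + U + f$ ($E{\left(U,f \right)} = \left(U + f\right) + 2 = 2 + U + f$)
$k{\left(u \right)} = 6$ ($k{\left(u \right)} = \frac{\left(2 + 0 + 1\right) \left(u + u\right)}{u} = \frac{3 \cdot 2 u}{u} = \frac{6 u}{u} = 6$)
$k{\left(3^{2} \right)} - 281 = 6 - 281 = -275$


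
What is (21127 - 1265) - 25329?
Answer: -5467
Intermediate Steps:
(21127 - 1265) - 25329 = 19862 - 25329 = -5467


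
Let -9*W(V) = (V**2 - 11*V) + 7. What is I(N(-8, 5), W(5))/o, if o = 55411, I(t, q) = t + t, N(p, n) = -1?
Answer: -2/55411 ≈ -3.6094e-5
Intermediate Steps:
W(V) = -7/9 - V**2/9 + 11*V/9 (W(V) = -((V**2 - 11*V) + 7)/9 = -(7 + V**2 - 11*V)/9 = -7/9 - V**2/9 + 11*V/9)
I(t, q) = 2*t
I(N(-8, 5), W(5))/o = (2*(-1))/55411 = -2*1/55411 = -2/55411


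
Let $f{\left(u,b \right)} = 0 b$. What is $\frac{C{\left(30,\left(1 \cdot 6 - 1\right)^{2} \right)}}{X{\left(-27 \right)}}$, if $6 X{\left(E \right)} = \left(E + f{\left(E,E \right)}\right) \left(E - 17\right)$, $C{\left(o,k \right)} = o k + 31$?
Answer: $\frac{71}{18} \approx 3.9444$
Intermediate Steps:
$f{\left(u,b \right)} = 0$
$C{\left(o,k \right)} = 31 + k o$ ($C{\left(o,k \right)} = k o + 31 = 31 + k o$)
$X{\left(E \right)} = \frac{E \left(-17 + E\right)}{6}$ ($X{\left(E \right)} = \frac{\left(E + 0\right) \left(E - 17\right)}{6} = \frac{E \left(-17 + E\right)}{6}$)
$\frac{C{\left(30,\left(1 \cdot 6 - 1\right)^{2} \right)}}{X{\left(-27 \right)}} = \frac{31 + \left(1 \cdot 6 - 1\right)^{2} \cdot 30}{\frac{1}{6} \left(-27\right) \left(-17 - 27\right)} = \frac{31 + \left(6 - 1\right)^{2} \cdot 30}{\frac{1}{6} \left(-27\right) \left(-44\right)} = \frac{31 + 5^{2} \cdot 30}{198} = \left(31 + 25 \cdot 30\right) \frac{1}{198} = \left(31 + 750\right) \frac{1}{198} = 781 \cdot \frac{1}{198} = \frac{71}{18}$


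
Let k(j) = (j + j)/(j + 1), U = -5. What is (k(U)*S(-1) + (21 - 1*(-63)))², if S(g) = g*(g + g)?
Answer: 7921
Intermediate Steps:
S(g) = 2*g² (S(g) = g*(2*g) = 2*g²)
k(j) = 2*j/(1 + j) (k(j) = (2*j)/(1 + j) = 2*j/(1 + j))
(k(U)*S(-1) + (21 - 1*(-63)))² = ((2*(-5)/(1 - 5))*(2*(-1)²) + (21 - 1*(-63)))² = ((2*(-5)/(-4))*(2*1) + (21 + 63))² = ((2*(-5)*(-¼))*2 + 84)² = ((5/2)*2 + 84)² = (5 + 84)² = 89² = 7921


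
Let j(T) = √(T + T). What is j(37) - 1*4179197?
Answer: -4179197 + √74 ≈ -4.1792e+6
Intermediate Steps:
j(T) = √2*√T (j(T) = √(2*T) = √2*√T)
j(37) - 1*4179197 = √2*√37 - 1*4179197 = √74 - 4179197 = -4179197 + √74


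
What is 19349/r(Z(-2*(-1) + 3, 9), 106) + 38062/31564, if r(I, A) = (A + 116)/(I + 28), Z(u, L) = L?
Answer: 76370026/23673 ≈ 3226.0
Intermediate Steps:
r(I, A) = (116 + A)/(28 + I)
19349/r(Z(-2*(-1) + 3, 9), 106) + 38062/31564 = 19349/(((116 + 106)/(28 + 9))) + 38062/31564 = 19349/((222/37)) + 38062*(1/31564) = 19349/(((1/37)*222)) + 19031/15782 = 19349/6 + 19031/15782 = 76370026/23673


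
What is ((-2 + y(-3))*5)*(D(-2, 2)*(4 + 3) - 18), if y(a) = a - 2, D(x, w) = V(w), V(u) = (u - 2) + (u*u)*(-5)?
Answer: 5530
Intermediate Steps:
V(u) = -2 + u - 5*u² (V(u) = (-2 + u) + u²*(-5) = (-2 + u) - 5*u² = -2 + u - 5*u²)
D(x, w) = -2 + w - 5*w²
y(a) = -2 + a
((-2 + y(-3))*5)*(D(-2, 2)*(4 + 3) - 18) = ((-2 + (-2 - 3))*5)*((-2 + 2 - 5*2²)*(4 + 3) - 18) = ((-2 - 5)*5)*((-2 + 2 - 5*4)*7 - 18) = (-7*5)*((-2 + 2 - 20)*7 - 18) = -35*(-20*7 - 18) = -35*(-140 - 18) = -35*(-158) = 5530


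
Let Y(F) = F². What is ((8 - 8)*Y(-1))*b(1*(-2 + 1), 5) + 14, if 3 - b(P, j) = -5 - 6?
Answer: 14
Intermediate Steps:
b(P, j) = 14 (b(P, j) = 3 - (-5 - 6) = 3 - 1*(-11) = 3 + 11 = 14)
((8 - 8)*Y(-1))*b(1*(-2 + 1), 5) + 14 = ((8 - 8)*(-1)²)*14 + 14 = (0*1)*14 + 14 = 0*14 + 14 = 0 + 14 = 14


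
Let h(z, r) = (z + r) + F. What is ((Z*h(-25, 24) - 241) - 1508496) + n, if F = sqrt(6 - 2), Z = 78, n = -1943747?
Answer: -3452406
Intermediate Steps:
F = 2 (F = sqrt(4) = 2)
h(z, r) = 2 + r + z (h(z, r) = (z + r) + 2 = (r + z) + 2 = 2 + r + z)
((Z*h(-25, 24) - 241) - 1508496) + n = ((78*(2 + 24 - 25) - 241) - 1508496) - 1943747 = ((78*1 - 241) - 1508496) - 1943747 = ((78 - 241) - 1508496) - 1943747 = (-163 - 1508496) - 1943747 = -1508659 - 1943747 = -3452406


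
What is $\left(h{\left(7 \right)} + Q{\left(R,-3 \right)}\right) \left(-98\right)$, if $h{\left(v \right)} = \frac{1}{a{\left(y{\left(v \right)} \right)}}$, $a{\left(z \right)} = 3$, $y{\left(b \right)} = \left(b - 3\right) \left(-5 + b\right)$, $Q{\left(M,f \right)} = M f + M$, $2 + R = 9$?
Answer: $\frac{4018}{3} \approx 1339.3$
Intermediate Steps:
$R = 7$ ($R = -2 + 9 = 7$)
$Q{\left(M,f \right)} = M + M f$
$y{\left(b \right)} = \left(-5 + b\right) \left(-3 + b\right)$ ($y{\left(b \right)} = \left(-3 + b\right) \left(-5 + b\right) = \left(-5 + b\right) \left(-3 + b\right)$)
$h{\left(v \right)} = \frac{1}{3}$
$\left(h{\left(7 \right)} + Q{\left(R,-3 \right)}\right) \left(-98\right) = \left(\frac{1}{3} + 7 \left(1 - 3\right)\right) \left(-98\right) = \left(\frac{1}{3} + 7 \left(-2\right)\right) \left(-98\right) = \left(\frac{1}{3} - 14\right) \left(-98\right) = \left(- \frac{41}{3}\right) \left(-98\right) = \frac{4018}{3}$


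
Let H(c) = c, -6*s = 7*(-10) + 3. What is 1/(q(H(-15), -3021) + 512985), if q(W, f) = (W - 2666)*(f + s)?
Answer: 6/51494089 ≈ 1.1652e-7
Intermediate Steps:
s = 67/6 (s = -(7*(-10) + 3)/6 = -(-70 + 3)/6 = -⅙*(-67) = 67/6 ≈ 11.167)
q(W, f) = (-2666 + W)*(67/6 + f) (q(W, f) = (W - 2666)*(f + 67/6) = (-2666 + W)*(67/6 + f))
1/(q(H(-15), -3021) + 512985) = 1/((-89311/3 - 2666*(-3021) + (67/6)*(-15) - 15*(-3021)) + 512985) = 1/((-89311/3 + 8053986 - 335/2 + 45315) + 512985) = 1/(48416179/6 + 512985) = 1/(51494089/6) = 6/51494089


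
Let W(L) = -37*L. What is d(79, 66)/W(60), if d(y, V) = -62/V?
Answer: 31/73260 ≈ 0.00042315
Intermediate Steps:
d(79, 66)/W(60) = (-62/66)/((-37*60)) = -62*1/66/(-2220) = -31/33*(-1/2220) = 31/73260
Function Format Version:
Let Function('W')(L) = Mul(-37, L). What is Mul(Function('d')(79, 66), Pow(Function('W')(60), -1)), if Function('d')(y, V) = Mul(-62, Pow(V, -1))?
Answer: Rational(31, 73260) ≈ 0.00042315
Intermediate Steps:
Mul(Function('d')(79, 66), Pow(Function('W')(60), -1)) = Mul(Mul(-62, Pow(66, -1)), Pow(Mul(-37, 60), -1)) = Mul(Mul(-62, Rational(1, 66)), Pow(-2220, -1)) = Mul(Rational(-31, 33), Rational(-1, 2220)) = Rational(31, 73260)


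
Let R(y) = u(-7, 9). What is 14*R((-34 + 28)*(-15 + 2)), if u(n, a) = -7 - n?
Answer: 0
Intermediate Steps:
R(y) = 0 (R(y) = -7 - 1*(-7) = -7 + 7 = 0)
14*R((-34 + 28)*(-15 + 2)) = 14*0 = 0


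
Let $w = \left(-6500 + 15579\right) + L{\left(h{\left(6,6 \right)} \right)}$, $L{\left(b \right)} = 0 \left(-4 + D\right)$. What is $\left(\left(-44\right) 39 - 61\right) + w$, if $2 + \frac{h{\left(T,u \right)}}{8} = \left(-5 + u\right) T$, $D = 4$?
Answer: $7302$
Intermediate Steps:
$h{\left(T,u \right)} = -16 + 8 T \left(-5 + u\right)$ ($h{\left(T,u \right)} = -16 + 8 \left(-5 + u\right) T = -16 + 8 T \left(-5 + u\right)$)
$L{\left(b \right)} = 0$ ($L{\left(b \right)} = 0 \left(-4 + 4\right) = 0 \cdot 0 = 0$)
$w = 9079$ ($w = \left(-6500 + 15579\right) + 0 = 9079 + 0 = 9079$)
$\left(\left(-44\right) 39 - 61\right) + w = \left(\left(-44\right) 39 - 61\right) + 9079 = \left(-1716 - 61\right) + 9079 = -1777 + 9079 = 7302$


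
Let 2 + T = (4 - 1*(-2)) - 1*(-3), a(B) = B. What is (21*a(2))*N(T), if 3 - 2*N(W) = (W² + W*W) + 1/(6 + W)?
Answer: -25956/13 ≈ -1996.6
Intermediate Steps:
T = 7 (T = -2 + ((4 - 1*(-2)) - 1*(-3)) = -2 + ((4 + 2) + 3) = -2 + (6 + 3) = -2 + 9 = 7)
N(W) = 3/2 - W² - 1/(2*(6 + W)) (N(W) = 3/2 - ((W² + W*W) + 1/(6 + W))/2 = 3/2 - ((W² + W²) + 1/(6 + W))/2 = 3/2 - (2*W² + 1/(6 + W))/2 = 3/2 - (1/(6 + W) + 2*W²)/2 = 3/2 + (-W² - 1/(2*(6 + W))) = 3/2 - W² - 1/(2*(6 + W)))
(21*a(2))*N(T) = (21*2)*((17 - 12*7² - 2*7³ + 3*7)/(2*(6 + 7))) = 42*((½)*(17 - 12*49 - 2*343 + 21)/13) = 42*((½)*(1/13)*(17 - 588 - 686 + 21)) = 42*((½)*(1/13)*(-1236)) = 42*(-618/13) = -25956/13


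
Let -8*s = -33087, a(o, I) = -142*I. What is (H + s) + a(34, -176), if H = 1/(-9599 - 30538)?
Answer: 9352844143/321096 ≈ 29128.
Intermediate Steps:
s = 33087/8 (s = -⅛*(-33087) = 33087/8 ≈ 4135.9)
H = -1/40137 (H = 1/(-40137) = -1/40137 ≈ -2.4915e-5)
(H + s) + a(34, -176) = (-1/40137 + 33087/8) - 142*(-176) = 1328012911/321096 + 24992 = 9352844143/321096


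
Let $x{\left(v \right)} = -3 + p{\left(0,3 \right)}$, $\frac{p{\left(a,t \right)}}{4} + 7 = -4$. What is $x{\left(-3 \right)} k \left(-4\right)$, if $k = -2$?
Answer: $-376$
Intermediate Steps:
$p{\left(a,t \right)} = -44$ ($p{\left(a,t \right)} = -28 + 4 \left(-4\right) = -28 - 16 = -44$)
$x{\left(v \right)} = -47$ ($x{\left(v \right)} = -3 - 44 = -47$)
$x{\left(-3 \right)} k \left(-4\right) = \left(-47\right) \left(-2\right) \left(-4\right) = 94 \left(-4\right) = -376$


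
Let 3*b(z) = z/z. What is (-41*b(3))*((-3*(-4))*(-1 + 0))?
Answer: 164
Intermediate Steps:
b(z) = ⅓ (b(z) = (z/z)/3 = (⅓)*1 = ⅓)
(-41*b(3))*((-3*(-4))*(-1 + 0)) = (-41*⅓)*((-3*(-4))*(-1 + 0)) = -164*(-1) = -41/3*(-12) = 164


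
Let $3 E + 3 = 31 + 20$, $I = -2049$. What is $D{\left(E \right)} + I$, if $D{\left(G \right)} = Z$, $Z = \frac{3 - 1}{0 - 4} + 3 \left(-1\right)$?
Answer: $- \frac{4105}{2} \approx -2052.5$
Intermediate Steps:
$E = 16$ ($E = -1 + \frac{31 + 20}{3} = -1 + \frac{1}{3} \cdot 51 = -1 + 17 = 16$)
$Z = - \frac{7}{2}$ ($Z = \frac{2}{-4} - 3 = 2 \left(- \frac{1}{4}\right) - 3 = - \frac{1}{2} - 3 = - \frac{7}{2} \approx -3.5$)
$D{\left(G \right)} = - \frac{7}{2}$
$D{\left(E \right)} + I = - \frac{7}{2} - 2049 = - \frac{4105}{2}$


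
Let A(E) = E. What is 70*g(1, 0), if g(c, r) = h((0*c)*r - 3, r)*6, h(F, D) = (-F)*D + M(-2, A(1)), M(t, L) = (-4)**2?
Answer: 6720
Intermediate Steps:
M(t, L) = 16
h(F, D) = 16 - D*F (h(F, D) = (-F)*D + 16 = -D*F + 16 = 16 - D*F)
g(c, r) = 96 + 18*r (g(c, r) = (16 - r*((0*c)*r - 3))*6 = (16 - r*(0*r - 3))*6 = (16 - r*(0 - 3))*6 = (16 - 1*r*(-3))*6 = (16 + 3*r)*6 = 96 + 18*r)
70*g(1, 0) = 70*(96 + 18*0) = 70*(96 + 0) = 70*96 = 6720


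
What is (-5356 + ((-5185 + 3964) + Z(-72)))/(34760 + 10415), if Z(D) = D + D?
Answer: -517/3475 ≈ -0.14878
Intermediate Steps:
Z(D) = 2*D
(-5356 + ((-5185 + 3964) + Z(-72)))/(34760 + 10415) = (-5356 + ((-5185 + 3964) + 2*(-72)))/(34760 + 10415) = (-5356 + (-1221 - 144))/45175 = (-5356 - 1365)*(1/45175) = -6721*1/45175 = -517/3475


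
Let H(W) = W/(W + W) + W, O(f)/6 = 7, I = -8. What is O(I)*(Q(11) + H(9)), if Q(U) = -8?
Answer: 63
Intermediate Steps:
O(f) = 42 (O(f) = 6*7 = 42)
H(W) = ½ + W (H(W) = W/((2*W)) + W = (1/(2*W))*W + W = ½ + W)
O(I)*(Q(11) + H(9)) = 42*(-8 + (½ + 9)) = 42*(-8 + 19/2) = 42*(3/2) = 63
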